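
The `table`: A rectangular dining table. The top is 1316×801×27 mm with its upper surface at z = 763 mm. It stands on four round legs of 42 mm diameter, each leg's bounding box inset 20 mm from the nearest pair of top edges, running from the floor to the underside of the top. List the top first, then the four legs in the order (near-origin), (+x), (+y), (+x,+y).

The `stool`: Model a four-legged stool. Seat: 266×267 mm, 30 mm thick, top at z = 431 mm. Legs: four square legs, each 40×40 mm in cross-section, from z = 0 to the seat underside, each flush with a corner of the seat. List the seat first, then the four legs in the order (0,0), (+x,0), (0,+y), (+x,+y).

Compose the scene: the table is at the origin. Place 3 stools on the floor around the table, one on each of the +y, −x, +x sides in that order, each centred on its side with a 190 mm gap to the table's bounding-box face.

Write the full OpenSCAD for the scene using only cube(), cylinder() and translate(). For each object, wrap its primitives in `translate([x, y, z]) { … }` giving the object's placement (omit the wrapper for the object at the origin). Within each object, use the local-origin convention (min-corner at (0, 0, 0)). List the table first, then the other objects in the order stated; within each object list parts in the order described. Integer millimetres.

translate([0, 0, 736]) cube([1316, 801, 27]);
translate([41, 41, 0]) cylinder(h = 736, r = 21);
translate([1275, 41, 0]) cylinder(h = 736, r = 21);
translate([41, 760, 0]) cylinder(h = 736, r = 21);
translate([1275, 760, 0]) cylinder(h = 736, r = 21);
translate([525, 991, 0]) {
  translate([0, 0, 401]) cube([266, 267, 30]);
  cube([40, 40, 401]);
  translate([226, 0, 0]) cube([40, 40, 401]);
  translate([0, 227, 0]) cube([40, 40, 401]);
  translate([226, 227, 0]) cube([40, 40, 401]);
}
translate([-456, 267, 0]) {
  translate([0, 0, 401]) cube([266, 267, 30]);
  cube([40, 40, 401]);
  translate([226, 0, 0]) cube([40, 40, 401]);
  translate([0, 227, 0]) cube([40, 40, 401]);
  translate([226, 227, 0]) cube([40, 40, 401]);
}
translate([1506, 267, 0]) {
  translate([0, 0, 401]) cube([266, 267, 30]);
  cube([40, 40, 401]);
  translate([226, 0, 0]) cube([40, 40, 401]);
  translate([0, 227, 0]) cube([40, 40, 401]);
  translate([226, 227, 0]) cube([40, 40, 401]);
}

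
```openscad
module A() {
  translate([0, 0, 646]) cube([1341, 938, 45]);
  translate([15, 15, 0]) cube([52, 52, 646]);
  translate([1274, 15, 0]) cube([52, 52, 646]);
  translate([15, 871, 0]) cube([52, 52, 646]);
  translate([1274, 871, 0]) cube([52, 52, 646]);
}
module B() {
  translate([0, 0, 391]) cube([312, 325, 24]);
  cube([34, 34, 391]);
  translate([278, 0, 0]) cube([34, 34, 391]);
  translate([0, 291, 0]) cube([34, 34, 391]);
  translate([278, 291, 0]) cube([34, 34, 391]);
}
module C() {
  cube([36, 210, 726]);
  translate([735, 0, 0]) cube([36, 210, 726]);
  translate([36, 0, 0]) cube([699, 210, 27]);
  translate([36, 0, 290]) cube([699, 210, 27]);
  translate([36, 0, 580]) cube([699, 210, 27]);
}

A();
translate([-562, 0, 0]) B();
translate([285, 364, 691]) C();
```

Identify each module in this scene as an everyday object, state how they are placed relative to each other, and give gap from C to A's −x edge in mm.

The bookshelf's min-x is at 285; the table's min-x is 0; gap = 285 mm.

A is a table. B is a stool. C is a bookshelf. The stool is on the floor beside the table on its −x side. The bookshelf is on top of the table, centred. The gap from the bookshelf to the table's −x edge is 285 mm.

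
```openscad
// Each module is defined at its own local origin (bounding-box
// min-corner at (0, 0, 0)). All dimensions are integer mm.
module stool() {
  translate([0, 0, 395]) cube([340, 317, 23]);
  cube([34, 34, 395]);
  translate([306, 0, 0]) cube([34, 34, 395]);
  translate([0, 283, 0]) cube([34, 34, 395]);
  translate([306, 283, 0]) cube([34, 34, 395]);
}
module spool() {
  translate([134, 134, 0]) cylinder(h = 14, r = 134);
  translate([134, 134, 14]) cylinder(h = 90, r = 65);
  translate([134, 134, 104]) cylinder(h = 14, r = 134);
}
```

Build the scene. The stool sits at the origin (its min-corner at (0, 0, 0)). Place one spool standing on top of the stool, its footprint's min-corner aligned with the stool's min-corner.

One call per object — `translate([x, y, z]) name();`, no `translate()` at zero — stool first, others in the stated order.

stool();
translate([0, 0, 418]) spool();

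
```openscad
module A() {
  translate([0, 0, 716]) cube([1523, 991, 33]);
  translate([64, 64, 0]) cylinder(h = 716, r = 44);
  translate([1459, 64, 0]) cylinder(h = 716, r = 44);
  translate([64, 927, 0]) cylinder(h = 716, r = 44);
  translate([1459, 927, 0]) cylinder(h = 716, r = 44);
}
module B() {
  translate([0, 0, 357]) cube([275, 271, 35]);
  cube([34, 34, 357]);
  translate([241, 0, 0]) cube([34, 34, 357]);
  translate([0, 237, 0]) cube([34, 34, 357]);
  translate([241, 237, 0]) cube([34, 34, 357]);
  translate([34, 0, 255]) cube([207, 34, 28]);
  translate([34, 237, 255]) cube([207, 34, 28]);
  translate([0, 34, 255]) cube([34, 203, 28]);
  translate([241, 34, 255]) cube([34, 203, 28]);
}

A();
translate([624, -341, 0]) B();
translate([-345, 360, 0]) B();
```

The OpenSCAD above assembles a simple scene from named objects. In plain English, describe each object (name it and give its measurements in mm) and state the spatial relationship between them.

A is a table: top 1523 mm (x) × 991 mm (y), 33 mm thick, upper face at z = 749 mm, on four round legs of 88 mm diameter, each leg's bounding box inset 20 mm from the nearest pair of top edges, running from z = 0 to the bottom of the top.

B is a simple wooden stool: a rectangular seat 275 mm (x) by 271 mm (y), 35 mm thick, top face at z = 392 mm, on four square legs, each 34×34 mm in cross-section. The legs rest on z = 0, each flush with a corner of the seat. Four stretchers, 34 mm wide and 28 mm tall, connect adjacent legs with their undersides at z = 255 mm, each running between the inner faces of the legs it joins and aligned with the legs' outer faces on the other axis.

Two stools sit around the table at the −y, −x sides.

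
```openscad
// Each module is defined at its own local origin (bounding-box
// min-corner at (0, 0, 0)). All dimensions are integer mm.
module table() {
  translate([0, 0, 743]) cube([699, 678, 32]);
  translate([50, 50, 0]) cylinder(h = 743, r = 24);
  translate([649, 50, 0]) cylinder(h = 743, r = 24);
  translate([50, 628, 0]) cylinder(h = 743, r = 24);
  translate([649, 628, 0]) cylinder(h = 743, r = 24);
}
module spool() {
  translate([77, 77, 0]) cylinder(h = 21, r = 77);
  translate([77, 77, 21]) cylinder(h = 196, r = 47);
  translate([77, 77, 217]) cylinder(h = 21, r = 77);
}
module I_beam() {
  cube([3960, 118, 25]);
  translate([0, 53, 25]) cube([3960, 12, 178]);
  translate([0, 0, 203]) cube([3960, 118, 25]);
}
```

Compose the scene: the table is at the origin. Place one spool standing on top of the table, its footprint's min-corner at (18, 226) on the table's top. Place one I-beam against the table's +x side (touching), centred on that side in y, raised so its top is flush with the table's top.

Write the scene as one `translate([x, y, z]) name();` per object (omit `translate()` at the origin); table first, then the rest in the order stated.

table();
translate([18, 226, 775]) spool();
translate([699, 280, 547]) I_beam();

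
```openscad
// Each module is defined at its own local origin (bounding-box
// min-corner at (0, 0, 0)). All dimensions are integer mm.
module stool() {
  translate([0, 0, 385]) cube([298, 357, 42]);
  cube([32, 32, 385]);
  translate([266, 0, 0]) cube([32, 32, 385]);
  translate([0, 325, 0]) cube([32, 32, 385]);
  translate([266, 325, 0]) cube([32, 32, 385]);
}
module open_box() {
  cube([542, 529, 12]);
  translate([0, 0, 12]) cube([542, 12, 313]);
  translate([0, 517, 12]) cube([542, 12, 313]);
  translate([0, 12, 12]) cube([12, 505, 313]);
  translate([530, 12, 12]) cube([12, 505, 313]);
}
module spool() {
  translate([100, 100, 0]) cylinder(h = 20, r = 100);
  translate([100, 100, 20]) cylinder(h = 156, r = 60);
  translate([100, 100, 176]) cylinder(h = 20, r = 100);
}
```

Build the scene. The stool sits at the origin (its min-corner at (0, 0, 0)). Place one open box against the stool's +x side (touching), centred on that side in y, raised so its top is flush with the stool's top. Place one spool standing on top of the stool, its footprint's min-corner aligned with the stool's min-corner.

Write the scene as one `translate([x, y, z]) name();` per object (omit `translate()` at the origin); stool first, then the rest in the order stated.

stool();
translate([298, -86, 102]) open_box();
translate([0, 0, 427]) spool();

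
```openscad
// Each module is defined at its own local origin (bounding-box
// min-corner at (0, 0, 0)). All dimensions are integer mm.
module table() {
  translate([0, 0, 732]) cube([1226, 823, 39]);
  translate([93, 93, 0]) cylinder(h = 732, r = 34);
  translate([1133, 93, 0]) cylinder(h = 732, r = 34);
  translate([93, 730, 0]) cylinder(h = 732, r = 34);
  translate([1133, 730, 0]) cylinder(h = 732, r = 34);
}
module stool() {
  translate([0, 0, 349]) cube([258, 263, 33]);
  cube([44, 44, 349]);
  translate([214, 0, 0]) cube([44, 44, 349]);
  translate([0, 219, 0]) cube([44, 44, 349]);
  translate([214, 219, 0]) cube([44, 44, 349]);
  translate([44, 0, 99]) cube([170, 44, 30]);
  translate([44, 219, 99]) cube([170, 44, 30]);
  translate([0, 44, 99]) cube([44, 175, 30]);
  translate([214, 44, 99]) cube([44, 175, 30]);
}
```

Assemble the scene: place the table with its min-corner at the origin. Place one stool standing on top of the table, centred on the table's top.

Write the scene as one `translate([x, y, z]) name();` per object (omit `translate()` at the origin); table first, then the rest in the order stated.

table();
translate([484, 280, 771]) stool();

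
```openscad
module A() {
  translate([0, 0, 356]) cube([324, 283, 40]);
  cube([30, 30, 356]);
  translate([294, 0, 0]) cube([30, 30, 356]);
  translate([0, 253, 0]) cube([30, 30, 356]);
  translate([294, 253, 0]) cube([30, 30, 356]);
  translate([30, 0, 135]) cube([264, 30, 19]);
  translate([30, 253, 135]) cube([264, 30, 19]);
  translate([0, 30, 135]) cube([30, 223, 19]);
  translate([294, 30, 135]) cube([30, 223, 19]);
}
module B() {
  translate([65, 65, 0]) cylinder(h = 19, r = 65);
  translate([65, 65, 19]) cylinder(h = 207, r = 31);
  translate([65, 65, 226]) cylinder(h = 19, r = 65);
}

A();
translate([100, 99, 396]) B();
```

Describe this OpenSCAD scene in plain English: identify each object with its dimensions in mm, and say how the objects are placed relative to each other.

A is a four-legged stool. The seat is 324×283 mm, 40 mm thick, top at z = 396 mm. It stands on four square legs, each 30×30 mm in cross-section, from z = 0 to the seat underside, each flush with a corner of the seat. Four stretchers, 30 mm wide and 19 mm tall, connect adjacent legs with their undersides at z = 135 mm, each running between the inner faces of the legs it joins and aligned with the legs' outer faces on the other axis.

B is a spool: two coaxial disc flanges of radius 65 mm and thickness 19 mm, joined by a core cylinder of radius 31 mm and height 207 mm. The lower flange rests on z = 0 and the three cylinders share a vertical axis.

The spool is on top of the stool.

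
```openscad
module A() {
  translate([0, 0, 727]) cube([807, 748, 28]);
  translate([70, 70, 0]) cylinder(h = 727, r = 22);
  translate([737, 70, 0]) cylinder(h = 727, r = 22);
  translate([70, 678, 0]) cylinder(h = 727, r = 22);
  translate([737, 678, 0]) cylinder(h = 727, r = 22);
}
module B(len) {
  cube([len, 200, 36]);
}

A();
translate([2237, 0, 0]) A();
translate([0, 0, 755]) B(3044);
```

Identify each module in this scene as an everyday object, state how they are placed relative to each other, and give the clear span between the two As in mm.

A is a table. B is a beam. A beam spans the tops of two tables. The clear span between the two tables is 1430 mm.

Second table starts at x = 2237; first ends at x = 807; clear span = 2237 − 807 = 1430 mm.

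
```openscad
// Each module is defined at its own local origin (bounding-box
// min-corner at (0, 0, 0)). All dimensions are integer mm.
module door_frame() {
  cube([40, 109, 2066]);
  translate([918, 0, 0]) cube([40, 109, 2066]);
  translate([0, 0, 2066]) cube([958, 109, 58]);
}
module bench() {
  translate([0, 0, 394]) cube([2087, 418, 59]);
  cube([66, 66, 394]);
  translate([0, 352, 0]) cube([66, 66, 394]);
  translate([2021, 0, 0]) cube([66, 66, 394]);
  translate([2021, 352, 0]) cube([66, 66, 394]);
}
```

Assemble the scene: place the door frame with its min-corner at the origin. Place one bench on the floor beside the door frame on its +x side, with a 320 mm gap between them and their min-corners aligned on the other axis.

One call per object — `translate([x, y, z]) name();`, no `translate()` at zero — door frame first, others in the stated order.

door_frame();
translate([1278, 0, 0]) bench();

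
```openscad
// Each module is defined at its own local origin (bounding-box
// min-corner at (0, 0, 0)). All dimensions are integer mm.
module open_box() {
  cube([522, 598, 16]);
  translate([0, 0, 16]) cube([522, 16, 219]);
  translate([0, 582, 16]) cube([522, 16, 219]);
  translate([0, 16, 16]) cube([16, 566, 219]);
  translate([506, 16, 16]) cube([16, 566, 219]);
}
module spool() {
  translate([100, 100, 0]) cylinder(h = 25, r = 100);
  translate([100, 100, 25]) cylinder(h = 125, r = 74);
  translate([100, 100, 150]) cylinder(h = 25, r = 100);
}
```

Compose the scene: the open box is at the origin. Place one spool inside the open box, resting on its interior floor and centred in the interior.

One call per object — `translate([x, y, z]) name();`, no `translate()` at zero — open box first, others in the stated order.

open_box();
translate([161, 199, 16]) spool();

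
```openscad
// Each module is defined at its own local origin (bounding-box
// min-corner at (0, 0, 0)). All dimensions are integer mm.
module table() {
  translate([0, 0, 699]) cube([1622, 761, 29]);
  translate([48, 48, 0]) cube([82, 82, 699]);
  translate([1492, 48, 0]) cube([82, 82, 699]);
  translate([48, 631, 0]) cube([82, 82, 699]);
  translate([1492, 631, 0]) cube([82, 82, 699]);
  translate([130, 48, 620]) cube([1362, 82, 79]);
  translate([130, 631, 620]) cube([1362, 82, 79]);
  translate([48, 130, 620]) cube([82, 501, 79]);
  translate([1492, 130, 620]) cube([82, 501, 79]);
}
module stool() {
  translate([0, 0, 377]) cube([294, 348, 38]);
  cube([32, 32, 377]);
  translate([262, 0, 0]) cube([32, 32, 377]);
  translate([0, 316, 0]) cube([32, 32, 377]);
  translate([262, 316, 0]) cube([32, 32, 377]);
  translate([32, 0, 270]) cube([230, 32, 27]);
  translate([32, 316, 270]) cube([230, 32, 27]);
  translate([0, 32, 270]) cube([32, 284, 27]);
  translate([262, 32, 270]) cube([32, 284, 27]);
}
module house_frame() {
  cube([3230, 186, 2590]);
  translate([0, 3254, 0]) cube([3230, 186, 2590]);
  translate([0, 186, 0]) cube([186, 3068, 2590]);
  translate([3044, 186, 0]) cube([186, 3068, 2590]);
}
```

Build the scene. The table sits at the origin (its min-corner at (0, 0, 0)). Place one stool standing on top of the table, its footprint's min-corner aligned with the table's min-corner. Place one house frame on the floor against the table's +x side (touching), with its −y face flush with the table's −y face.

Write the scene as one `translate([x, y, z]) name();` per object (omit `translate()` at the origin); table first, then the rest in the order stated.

table();
translate([0, 0, 728]) stool();
translate([1622, 0, 0]) house_frame();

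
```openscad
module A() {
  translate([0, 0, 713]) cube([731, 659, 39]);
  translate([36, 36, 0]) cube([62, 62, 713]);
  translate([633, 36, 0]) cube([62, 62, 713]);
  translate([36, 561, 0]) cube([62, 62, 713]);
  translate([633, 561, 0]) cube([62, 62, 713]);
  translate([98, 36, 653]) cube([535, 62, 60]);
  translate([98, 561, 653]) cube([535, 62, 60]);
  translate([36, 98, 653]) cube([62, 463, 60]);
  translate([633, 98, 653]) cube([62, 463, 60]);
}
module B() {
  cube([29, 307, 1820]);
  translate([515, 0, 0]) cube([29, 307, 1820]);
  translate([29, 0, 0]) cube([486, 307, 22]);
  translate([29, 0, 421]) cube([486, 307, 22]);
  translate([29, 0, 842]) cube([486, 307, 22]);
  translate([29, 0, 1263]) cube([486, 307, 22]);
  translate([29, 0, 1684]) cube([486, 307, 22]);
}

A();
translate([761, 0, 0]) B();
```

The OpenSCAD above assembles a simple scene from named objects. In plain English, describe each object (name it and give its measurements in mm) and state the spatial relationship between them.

A is a rectangular dining table. The top is 731×659×39 mm with its upper surface at z = 752 mm. It stands on four 62×62 mm square legs, each inset 36 mm from the nearest pair of top edges, running from the floor to the underside of the top. Four apron rails, 62 mm thick and 60 mm tall, run between adjacent legs with their top edges flush with the underside of the top and their outer faces flush with the legs' outer faces.

B is a bookshelf 544 mm wide overall, 307 mm deep and 1820 mm tall. The two sides are 29 mm thick vertical panels. 5 horizontal shelves of 22 mm thickness span between the inner faces of the sides; the lowest shelf sits on the floor and shelves are stacked with a clear vertical gap of 399 mm between each pair.

The bookshelf is on the floor beside the table on its +x side.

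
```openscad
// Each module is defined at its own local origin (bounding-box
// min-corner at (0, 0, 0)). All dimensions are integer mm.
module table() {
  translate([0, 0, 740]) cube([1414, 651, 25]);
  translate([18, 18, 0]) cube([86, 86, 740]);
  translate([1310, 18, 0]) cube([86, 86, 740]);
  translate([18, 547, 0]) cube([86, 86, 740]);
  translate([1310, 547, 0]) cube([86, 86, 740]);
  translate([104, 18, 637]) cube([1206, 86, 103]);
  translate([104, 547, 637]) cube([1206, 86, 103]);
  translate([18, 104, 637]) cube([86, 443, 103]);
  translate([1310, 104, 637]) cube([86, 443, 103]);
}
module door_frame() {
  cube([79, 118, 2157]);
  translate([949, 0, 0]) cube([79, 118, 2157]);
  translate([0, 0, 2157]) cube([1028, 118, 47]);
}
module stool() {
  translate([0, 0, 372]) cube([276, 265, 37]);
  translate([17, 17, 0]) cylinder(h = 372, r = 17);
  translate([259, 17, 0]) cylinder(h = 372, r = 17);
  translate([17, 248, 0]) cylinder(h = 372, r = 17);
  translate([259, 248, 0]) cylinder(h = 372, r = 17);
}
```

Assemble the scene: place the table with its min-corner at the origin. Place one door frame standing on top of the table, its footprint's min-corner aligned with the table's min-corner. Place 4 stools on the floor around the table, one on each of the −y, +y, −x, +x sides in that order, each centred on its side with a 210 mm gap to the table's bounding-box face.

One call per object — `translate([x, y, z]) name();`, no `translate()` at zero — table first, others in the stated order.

table();
translate([0, 0, 765]) door_frame();
translate([569, -475, 0]) stool();
translate([569, 861, 0]) stool();
translate([-486, 193, 0]) stool();
translate([1624, 193, 0]) stool();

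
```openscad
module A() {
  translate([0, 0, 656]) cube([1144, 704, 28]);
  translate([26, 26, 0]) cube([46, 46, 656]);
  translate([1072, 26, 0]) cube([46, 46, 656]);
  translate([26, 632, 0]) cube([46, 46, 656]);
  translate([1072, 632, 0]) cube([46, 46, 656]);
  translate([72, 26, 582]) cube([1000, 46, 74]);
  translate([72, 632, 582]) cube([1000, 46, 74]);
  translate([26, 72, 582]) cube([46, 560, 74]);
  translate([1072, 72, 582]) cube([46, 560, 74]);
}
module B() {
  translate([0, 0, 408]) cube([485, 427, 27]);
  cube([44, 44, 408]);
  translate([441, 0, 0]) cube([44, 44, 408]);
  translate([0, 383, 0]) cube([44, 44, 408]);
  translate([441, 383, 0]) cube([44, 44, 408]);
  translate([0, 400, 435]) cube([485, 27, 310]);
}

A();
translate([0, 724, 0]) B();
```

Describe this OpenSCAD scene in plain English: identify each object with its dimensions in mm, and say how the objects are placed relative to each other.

A is a rectangular dining table. The top is 1144×704×28 mm with its upper surface at z = 684 mm. It stands on four 46×46 mm square legs, each inset 26 mm from the nearest pair of top edges, running from the floor to the underside of the top. Four apron rails, 46 mm thick and 74 mm tall, run between adjacent legs with their top edges flush with the underside of the top and their outer faces flush with the legs' outer faces.

B is a chair. The seat is a 485×427×27 mm slab with its top at z = 435 mm, on four 44×44 mm corner legs (flush with the seat edges, standing on z = 0). A flat backrest 27 mm thick, 310 mm tall, spans the full seat width and rises from the seat top along its +y edge, rear face flush with the rear of the seat.

The chair is on the floor beside the table on its +y side.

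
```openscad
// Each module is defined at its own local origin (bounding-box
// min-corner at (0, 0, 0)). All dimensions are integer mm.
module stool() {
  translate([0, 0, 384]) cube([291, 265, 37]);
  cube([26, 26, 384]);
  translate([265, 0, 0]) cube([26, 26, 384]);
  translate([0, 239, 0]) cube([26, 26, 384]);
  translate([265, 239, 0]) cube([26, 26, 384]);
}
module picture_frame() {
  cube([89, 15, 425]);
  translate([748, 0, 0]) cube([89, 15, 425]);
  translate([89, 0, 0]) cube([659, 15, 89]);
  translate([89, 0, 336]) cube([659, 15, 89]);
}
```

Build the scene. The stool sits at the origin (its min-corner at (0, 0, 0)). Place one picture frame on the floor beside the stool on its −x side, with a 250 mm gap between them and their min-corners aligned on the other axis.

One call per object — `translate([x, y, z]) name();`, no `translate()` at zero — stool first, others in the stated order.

stool();
translate([-1087, 0, 0]) picture_frame();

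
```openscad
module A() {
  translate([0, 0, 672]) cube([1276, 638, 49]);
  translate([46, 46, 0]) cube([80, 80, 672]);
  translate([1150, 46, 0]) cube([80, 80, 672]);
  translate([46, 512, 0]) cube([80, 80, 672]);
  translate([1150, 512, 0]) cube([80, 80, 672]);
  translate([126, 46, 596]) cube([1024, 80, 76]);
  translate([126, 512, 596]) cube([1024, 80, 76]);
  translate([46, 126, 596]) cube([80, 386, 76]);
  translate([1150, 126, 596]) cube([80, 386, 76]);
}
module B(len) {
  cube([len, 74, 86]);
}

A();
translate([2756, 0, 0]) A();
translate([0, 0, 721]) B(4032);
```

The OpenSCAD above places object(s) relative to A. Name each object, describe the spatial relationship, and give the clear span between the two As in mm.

Second table starts at x = 2756; first ends at x = 1276; clear span = 2756 − 1276 = 1480 mm.

A is a table. B is a beam. A beam spans the tops of two tables. The clear span between the two tables is 1480 mm.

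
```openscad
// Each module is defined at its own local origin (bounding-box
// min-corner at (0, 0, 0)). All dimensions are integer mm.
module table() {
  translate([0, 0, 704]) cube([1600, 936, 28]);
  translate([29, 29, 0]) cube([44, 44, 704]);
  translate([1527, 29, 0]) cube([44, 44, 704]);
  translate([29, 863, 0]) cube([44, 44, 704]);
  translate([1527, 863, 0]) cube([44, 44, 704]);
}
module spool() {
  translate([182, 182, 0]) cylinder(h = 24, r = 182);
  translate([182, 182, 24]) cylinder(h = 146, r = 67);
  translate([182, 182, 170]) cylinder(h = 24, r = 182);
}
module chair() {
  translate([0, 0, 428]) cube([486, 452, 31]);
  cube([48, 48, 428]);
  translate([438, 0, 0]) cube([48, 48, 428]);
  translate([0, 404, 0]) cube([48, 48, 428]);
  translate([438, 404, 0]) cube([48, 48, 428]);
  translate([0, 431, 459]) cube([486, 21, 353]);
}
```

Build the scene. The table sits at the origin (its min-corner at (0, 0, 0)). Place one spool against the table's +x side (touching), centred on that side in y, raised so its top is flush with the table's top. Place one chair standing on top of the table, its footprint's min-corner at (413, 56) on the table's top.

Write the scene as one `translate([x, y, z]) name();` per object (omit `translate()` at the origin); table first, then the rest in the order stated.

table();
translate([1600, 286, 538]) spool();
translate([413, 56, 732]) chair();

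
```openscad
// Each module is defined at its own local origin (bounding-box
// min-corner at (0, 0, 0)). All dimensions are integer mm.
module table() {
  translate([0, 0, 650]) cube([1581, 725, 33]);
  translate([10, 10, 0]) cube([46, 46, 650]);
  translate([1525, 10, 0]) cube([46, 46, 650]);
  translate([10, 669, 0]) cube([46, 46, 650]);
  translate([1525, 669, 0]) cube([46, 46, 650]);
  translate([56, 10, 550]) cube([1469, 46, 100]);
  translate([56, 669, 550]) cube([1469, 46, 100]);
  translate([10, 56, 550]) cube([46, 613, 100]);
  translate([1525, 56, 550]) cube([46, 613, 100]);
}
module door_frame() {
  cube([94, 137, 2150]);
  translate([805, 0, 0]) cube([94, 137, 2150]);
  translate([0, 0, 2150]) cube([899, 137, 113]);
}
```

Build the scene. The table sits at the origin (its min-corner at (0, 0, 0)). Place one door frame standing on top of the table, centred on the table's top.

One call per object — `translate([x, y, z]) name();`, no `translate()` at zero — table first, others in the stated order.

table();
translate([341, 294, 683]) door_frame();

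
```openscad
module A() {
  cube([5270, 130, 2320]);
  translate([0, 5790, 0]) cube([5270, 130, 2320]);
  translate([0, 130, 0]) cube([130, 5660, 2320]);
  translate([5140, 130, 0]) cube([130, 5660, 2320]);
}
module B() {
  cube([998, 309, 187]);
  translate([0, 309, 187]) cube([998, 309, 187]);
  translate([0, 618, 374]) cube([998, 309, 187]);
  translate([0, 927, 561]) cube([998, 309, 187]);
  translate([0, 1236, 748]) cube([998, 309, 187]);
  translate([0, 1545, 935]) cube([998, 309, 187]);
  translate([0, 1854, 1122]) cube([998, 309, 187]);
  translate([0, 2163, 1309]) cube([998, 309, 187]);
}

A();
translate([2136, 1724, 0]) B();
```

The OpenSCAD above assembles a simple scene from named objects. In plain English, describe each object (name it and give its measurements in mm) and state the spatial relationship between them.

A is a box-shaped house frame (walls only): outside footprint 5270×5920 mm, wall height 2320 mm, wall thickness 130 mm. The two y-facing walls run the full x-width; the two x-facing walls fit between the inner faces of the y-facing walls.

B is a straight staircase of 8 solid steps. Each step is 998 mm wide (x), 309 mm deep (y, the going) and 187 mm tall (the rise). The first step rests on the floor; each subsequent step sits one going further in +y and one rise higher in +z, directly behind and above the previous step with no overlap.

The staircase sits inside the house frame, centred.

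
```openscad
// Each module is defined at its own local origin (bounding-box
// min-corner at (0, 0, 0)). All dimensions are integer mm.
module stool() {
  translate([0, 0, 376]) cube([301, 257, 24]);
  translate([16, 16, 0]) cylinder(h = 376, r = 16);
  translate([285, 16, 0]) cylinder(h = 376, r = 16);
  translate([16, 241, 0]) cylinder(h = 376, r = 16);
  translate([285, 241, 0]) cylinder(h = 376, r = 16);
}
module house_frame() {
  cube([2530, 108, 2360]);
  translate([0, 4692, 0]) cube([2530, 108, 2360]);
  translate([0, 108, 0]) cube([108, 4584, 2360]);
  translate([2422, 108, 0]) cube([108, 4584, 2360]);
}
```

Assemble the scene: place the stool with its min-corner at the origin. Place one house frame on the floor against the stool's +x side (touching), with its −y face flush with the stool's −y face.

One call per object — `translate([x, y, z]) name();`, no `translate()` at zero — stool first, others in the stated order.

stool();
translate([301, 0, 0]) house_frame();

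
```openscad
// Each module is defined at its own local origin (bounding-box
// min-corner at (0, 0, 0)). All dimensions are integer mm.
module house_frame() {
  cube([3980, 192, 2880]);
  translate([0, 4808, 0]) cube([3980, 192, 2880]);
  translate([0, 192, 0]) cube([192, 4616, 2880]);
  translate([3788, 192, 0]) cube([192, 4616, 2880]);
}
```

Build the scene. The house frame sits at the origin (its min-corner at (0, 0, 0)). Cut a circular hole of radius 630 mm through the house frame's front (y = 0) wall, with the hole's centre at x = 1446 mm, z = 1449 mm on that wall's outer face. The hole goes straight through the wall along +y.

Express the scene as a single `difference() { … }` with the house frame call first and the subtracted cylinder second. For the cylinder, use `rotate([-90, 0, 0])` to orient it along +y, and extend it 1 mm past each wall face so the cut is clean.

difference() {
  house_frame();
  translate([1446, -1, 1449]) rotate([-90, 0, 0]) cylinder(h = 194, r = 630);
}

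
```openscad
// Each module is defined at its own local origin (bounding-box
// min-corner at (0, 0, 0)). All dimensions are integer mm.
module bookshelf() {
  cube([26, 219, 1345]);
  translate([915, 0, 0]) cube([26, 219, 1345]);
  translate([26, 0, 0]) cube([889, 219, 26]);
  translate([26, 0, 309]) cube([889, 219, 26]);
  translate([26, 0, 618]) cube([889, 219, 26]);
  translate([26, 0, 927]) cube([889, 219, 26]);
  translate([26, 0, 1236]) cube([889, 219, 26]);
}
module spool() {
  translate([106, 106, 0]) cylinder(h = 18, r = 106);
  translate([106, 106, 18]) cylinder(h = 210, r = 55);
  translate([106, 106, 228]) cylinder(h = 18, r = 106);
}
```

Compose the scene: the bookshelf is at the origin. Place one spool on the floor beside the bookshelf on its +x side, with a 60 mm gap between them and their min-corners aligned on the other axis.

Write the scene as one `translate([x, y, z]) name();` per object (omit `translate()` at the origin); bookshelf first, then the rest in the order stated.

bookshelf();
translate([1001, 0, 0]) spool();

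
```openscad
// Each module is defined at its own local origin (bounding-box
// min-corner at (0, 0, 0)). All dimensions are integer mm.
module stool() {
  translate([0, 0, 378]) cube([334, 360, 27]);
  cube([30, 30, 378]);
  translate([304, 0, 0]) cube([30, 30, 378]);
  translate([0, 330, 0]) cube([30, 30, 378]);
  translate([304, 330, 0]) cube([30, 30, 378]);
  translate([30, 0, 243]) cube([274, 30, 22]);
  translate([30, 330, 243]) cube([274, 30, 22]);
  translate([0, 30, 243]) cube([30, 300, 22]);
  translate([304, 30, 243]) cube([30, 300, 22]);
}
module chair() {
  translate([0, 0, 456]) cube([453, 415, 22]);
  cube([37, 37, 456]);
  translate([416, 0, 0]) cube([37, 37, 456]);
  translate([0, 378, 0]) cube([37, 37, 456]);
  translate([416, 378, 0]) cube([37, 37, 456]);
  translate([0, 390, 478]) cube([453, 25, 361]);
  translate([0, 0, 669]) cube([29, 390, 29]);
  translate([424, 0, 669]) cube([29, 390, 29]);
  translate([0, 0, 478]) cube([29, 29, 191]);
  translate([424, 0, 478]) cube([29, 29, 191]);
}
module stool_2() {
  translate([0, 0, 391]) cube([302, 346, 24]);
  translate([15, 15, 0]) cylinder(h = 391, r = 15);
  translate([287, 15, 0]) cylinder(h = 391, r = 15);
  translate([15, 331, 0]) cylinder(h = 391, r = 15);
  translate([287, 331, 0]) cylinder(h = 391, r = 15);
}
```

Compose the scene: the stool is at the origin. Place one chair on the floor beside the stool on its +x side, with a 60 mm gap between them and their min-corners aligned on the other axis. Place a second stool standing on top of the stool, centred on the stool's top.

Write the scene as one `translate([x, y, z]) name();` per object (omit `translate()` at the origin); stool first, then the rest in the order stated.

stool();
translate([394, 0, 0]) chair();
translate([16, 7, 405]) stool_2();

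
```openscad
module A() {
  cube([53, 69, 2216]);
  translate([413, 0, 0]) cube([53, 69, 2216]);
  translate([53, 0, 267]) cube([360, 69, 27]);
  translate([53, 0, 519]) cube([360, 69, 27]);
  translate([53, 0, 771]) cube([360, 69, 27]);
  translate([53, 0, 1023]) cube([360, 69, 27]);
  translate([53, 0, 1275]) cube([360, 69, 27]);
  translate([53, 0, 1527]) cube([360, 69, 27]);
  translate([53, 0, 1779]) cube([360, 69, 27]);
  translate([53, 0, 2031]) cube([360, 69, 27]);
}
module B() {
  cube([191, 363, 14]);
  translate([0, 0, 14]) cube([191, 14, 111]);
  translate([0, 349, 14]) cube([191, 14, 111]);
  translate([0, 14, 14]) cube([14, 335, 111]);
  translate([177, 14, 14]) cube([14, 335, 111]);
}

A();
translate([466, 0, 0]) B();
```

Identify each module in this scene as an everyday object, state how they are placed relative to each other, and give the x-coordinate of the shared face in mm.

The ladder's +x face and the open box's −x face are both at x = 466 mm.

A is a ladder. B is an open box. The open box is against the ladder's +x side, with their −y faces flush. The x-coordinate of the shared face is 466 mm.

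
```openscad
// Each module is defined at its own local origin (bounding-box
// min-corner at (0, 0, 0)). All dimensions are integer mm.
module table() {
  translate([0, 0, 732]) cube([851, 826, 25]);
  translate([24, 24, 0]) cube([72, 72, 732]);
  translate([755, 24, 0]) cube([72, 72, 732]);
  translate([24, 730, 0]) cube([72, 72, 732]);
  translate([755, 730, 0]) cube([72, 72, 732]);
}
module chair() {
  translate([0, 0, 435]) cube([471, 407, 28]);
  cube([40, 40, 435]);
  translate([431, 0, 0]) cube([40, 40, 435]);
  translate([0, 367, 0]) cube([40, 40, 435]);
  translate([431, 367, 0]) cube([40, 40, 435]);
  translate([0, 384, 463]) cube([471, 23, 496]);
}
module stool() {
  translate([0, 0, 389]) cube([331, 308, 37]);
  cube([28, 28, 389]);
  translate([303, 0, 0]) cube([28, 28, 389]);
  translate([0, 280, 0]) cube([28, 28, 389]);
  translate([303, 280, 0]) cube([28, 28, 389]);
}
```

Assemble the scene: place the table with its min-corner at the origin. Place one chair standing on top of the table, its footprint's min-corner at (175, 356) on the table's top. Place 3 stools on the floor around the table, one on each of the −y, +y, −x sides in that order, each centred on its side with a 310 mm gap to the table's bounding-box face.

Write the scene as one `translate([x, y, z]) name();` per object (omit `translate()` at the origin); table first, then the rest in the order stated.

table();
translate([175, 356, 757]) chair();
translate([260, -618, 0]) stool();
translate([260, 1136, 0]) stool();
translate([-641, 259, 0]) stool();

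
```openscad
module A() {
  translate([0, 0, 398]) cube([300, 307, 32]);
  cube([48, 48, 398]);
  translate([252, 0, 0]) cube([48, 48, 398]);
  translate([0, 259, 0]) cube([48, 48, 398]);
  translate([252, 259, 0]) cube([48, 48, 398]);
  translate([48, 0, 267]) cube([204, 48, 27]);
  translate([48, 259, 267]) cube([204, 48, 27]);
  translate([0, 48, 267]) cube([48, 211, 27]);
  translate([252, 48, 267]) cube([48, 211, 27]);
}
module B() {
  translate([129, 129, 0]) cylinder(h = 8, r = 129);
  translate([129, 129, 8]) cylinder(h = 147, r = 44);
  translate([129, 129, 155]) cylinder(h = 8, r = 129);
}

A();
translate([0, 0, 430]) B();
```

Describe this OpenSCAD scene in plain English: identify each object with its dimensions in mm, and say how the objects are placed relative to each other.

A is a simple wooden stool: a rectangular seat 300 mm (x) by 307 mm (y), 32 mm thick, top face at z = 430 mm, on four square legs, each 48×48 mm in cross-section. The legs rest on z = 0, each flush with a corner of the seat. Four stretchers, 48 mm wide and 27 mm tall, connect adjacent legs with their undersides at z = 267 mm, each running between the inner faces of the legs it joins and aligned with the legs' outer faces on the other axis.

B is a spool: two coaxial disc flanges of radius 129 mm and thickness 8 mm, joined by a core cylinder of radius 44 mm and height 147 mm. The lower flange rests on z = 0 and the three cylinders share a vertical axis.

The spool is on top of the stool.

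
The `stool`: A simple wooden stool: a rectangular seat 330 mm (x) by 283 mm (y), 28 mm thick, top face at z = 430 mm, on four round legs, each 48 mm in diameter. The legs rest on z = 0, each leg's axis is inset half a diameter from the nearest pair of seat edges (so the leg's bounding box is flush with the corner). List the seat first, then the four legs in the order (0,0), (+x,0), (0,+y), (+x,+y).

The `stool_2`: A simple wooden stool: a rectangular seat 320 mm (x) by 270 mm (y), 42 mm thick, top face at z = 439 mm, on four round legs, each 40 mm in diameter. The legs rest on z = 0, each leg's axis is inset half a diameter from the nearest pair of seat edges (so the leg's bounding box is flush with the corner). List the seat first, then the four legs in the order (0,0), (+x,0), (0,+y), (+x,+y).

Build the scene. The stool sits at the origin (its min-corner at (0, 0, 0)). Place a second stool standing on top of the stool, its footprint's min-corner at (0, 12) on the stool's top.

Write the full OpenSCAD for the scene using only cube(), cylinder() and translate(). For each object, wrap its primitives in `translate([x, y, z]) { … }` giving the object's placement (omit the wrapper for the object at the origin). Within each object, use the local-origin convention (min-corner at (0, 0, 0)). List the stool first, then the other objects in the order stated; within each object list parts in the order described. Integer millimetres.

translate([0, 0, 402]) cube([330, 283, 28]);
translate([24, 24, 0]) cylinder(h = 402, r = 24);
translate([306, 24, 0]) cylinder(h = 402, r = 24);
translate([24, 259, 0]) cylinder(h = 402, r = 24);
translate([306, 259, 0]) cylinder(h = 402, r = 24);
translate([0, 12, 430]) {
  translate([0, 0, 397]) cube([320, 270, 42]);
  translate([20, 20, 0]) cylinder(h = 397, r = 20);
  translate([300, 20, 0]) cylinder(h = 397, r = 20);
  translate([20, 250, 0]) cylinder(h = 397, r = 20);
  translate([300, 250, 0]) cylinder(h = 397, r = 20);
}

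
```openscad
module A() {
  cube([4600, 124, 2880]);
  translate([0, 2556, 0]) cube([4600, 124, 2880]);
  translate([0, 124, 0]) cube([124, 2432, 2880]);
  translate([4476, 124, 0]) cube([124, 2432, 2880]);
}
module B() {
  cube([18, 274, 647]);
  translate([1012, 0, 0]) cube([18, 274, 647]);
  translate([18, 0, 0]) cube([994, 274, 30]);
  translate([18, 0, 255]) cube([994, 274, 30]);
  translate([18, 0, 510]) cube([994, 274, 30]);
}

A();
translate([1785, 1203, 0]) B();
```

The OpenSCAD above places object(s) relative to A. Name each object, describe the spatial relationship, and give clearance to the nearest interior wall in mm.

A is a house frame. B is a bookshelf. The bookshelf sits inside the house frame, centred. The clearance to the nearest interior wall is 1079 mm.

Clearances: x = 1661, y = 1079; minimum 1079 mm.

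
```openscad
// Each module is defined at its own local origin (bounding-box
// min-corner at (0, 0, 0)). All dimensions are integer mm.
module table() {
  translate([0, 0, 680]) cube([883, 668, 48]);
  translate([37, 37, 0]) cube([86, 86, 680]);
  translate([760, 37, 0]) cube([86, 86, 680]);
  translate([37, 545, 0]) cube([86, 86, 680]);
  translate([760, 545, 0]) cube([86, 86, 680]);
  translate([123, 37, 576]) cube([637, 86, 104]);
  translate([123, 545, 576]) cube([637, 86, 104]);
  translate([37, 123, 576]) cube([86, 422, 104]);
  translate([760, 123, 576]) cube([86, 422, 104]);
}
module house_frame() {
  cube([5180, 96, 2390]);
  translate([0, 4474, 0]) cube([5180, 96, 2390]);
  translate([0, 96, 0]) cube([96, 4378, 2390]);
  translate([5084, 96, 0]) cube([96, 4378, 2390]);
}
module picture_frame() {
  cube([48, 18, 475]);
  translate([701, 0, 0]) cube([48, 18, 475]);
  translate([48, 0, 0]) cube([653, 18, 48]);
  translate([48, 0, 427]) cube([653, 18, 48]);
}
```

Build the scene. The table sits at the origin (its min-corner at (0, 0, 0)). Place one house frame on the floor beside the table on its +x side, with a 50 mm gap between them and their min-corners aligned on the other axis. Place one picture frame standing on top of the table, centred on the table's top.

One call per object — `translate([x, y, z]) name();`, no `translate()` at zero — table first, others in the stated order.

table();
translate([933, 0, 0]) house_frame();
translate([67, 325, 728]) picture_frame();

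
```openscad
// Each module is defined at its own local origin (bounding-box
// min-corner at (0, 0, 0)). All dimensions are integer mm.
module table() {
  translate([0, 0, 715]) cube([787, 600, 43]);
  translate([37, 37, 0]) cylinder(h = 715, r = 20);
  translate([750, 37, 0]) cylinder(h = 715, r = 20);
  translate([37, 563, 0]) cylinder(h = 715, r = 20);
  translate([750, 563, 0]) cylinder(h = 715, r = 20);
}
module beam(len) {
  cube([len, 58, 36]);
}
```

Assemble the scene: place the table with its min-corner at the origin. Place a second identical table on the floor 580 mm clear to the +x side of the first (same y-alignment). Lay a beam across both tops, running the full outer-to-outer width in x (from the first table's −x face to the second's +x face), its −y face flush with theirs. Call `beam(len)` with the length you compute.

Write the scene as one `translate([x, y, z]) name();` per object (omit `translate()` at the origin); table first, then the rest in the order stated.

table();
translate([1367, 0, 0]) table();
translate([0, 0, 758]) beam(2154);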